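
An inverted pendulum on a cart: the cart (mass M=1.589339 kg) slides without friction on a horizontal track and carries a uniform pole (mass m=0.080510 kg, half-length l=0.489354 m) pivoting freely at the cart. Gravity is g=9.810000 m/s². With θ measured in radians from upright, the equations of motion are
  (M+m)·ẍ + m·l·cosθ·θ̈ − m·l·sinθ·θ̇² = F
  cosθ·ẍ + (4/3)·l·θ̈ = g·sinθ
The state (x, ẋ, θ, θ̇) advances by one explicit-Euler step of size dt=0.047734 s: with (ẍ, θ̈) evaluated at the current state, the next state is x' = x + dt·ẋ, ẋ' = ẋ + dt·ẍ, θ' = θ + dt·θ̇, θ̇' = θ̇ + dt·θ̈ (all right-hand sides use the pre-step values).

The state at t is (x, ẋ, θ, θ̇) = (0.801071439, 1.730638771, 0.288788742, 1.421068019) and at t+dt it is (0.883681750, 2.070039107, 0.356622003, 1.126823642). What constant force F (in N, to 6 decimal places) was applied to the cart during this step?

F = 11.617572 N

ẍ = (ẋ'−ẋ)/dt = (2.070039107−1.730638771)/0.047734 = 7.110243
θ̈ = (θ̇'−θ̇)/dt = (1.126823642−1.421068019)/0.047734 = -6.164251
sinθ=0.284791, cosθ=0.958590
F = (M+m)·ẍ + m·l·cosθ·θ̈ − m·l·sinθ·θ̇² = 11.873032 + -0.232802 − 0.022658 = 11.617572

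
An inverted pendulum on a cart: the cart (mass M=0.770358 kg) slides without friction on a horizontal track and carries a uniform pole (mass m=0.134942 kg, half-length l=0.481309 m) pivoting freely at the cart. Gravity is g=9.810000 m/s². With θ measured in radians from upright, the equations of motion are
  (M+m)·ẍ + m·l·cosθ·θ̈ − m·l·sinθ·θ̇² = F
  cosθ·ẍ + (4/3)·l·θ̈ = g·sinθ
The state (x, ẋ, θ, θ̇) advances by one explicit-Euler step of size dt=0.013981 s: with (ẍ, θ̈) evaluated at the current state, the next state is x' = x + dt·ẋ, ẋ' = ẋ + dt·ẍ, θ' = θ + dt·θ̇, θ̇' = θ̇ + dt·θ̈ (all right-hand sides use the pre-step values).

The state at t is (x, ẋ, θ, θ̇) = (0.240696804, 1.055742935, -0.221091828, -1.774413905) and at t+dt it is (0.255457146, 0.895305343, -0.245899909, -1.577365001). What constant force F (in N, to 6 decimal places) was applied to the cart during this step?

F = -9.450727 N

ẍ = (ẋ'−ẋ)/dt = (0.895305343−1.055742935)/0.013981 = -11.475402
θ̈ = (θ̇'−θ̇)/dt = (-1.577365001−-1.774413905)/0.013981 = 14.094049
sinθ=-0.219295, cosθ=0.975659
F = (M+m)·ẍ + m·l·cosθ·θ̈ − m·l·sinθ·θ̇² = -10.388681 + 0.893110 − -0.044845 = -9.450727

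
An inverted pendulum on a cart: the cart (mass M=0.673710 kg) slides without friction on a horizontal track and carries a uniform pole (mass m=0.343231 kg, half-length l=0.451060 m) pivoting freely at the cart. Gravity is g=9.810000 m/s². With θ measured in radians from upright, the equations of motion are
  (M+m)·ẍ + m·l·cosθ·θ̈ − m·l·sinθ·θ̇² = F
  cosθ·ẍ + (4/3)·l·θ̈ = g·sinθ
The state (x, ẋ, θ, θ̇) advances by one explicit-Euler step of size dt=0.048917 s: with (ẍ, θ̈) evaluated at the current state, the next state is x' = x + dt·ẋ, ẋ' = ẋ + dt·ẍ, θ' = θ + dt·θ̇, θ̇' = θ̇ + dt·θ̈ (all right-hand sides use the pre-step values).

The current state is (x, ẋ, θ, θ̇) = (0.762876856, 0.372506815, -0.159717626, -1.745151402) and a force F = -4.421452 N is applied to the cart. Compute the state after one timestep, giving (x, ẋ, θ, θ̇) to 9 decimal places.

sinθ=-0.159039433, cosθ=0.987272231
temp = (F + m·l·θ̇²·sinθ)/(M+m) = (-4.421452 + -0.074988016)/1.016941 = -4.421534795
θ̈ = (g·sinθ − cosθ·temp)/(l·(4/3 − m·cos²θ/(M+m))) = 6.191887620
ẍ = temp − m·l·θ̈·cosθ/(M+m) = -5.352181944
Euler: x'=0.762876856+0.048917·0.372506815=0.781098772, ẋ'=0.372506815+0.048917·-5.352181944=0.110694131
       θ'=-0.159717626+0.048917·-1.745151402=-0.245085197, θ̇'=-1.745151402+0.048917·6.191887620=-1.442262835

(0.781098772, 0.110694131, -0.245085197, -1.442262835)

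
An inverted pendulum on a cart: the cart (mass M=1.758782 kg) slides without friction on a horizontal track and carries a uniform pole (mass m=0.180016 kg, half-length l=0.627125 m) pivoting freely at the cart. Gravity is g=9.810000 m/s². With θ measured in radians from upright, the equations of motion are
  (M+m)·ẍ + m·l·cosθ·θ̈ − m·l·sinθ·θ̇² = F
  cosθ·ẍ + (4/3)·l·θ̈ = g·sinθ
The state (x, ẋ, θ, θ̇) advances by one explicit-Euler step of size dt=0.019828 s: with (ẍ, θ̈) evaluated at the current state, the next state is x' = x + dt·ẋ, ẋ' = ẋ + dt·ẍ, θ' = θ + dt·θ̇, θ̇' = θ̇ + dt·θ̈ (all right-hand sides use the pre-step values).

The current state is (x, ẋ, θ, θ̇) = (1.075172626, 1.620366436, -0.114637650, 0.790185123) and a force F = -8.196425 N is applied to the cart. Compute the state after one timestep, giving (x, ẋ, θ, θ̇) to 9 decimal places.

sinθ=-0.114386724, cosθ=0.993436298
temp = (F + m·l·θ̇²·sinθ)/(M+m) = (-8.196425 + -0.008063035)/1.938798 = -4.231739477
θ̈ = (g·sinθ − cosθ·temp)/(l·(4/3 − m·cos²θ/(M+m))) = 3.957657769
ẍ = temp − m·l·θ̈·cosθ/(M+m) = -4.460673805
Euler: x'=1.075172626+0.019828·1.620366436=1.107301252, ẋ'=1.620366436+0.019828·-4.460673805=1.531920196
       θ'=-0.114637650+0.019828·0.790185123=-0.098969859, θ̇'=0.790185123+0.019828·3.957657769=0.868657561

(1.107301252, 1.531920196, -0.098969859, 0.868657561)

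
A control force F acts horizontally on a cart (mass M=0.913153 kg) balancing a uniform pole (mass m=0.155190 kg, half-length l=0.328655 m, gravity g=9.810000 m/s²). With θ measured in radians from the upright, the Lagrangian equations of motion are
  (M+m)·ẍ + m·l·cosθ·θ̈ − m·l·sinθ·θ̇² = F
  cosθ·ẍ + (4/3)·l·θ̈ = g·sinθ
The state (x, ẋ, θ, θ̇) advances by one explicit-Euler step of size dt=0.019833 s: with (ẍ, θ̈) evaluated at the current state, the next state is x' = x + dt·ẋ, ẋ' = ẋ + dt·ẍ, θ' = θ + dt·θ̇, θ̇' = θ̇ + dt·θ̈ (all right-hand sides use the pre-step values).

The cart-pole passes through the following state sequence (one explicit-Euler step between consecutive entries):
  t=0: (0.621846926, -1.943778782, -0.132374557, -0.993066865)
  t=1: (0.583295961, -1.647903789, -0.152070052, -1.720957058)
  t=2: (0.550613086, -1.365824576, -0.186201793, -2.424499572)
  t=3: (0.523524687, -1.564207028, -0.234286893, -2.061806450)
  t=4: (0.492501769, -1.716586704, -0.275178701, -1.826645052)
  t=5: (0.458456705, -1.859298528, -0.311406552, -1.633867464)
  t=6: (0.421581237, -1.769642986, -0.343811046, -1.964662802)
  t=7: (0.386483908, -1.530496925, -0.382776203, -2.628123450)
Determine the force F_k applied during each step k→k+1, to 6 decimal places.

F_0 = 14.089001 N
F_1 = 13.429226 N
F_2 = -9.714147 N
F_3 = -7.569656 N
F_4 = -7.164099 N
F_5 = 4.061406 N
F_6 = 11.342076 N

step 0→1:
  ẍ = (ẋ'−ẋ)/dt = (-1.647903789−-1.943778782)/0.019833 = 14.918318
  θ̈ = (θ̇'−θ̇)/dt = (-1.720957058−-0.993066865)/0.019833 = -36.700963
  sinθ=-0.131988, cosθ=0.991251
  F = (M+m)·ẍ + m·l·cosθ·θ̈ − m·l·sinθ·θ̇² = 15.937880 + -1.855518 − -0.006639 = 14.089001
step 1→2:
  ẍ = (ẋ'−ẋ)/dt = (-1.365824576−-1.647903789)/0.019833 = 14.222720
  θ̈ = (θ̇'−θ̇)/dt = (-2.424499572−-1.720957058)/0.019833 = -35.473328
  sinθ=-0.151485, cosθ=0.988460
  F = (M+m)·ẍ + m·l·cosθ·θ̈ − m·l·sinθ·θ̇² = 15.194744 + -1.788401 − -0.022883 = 13.429226
step 2→3:
  ẍ = (ẋ'−ẋ)/dt = (-1.564207028−-1.365824576)/0.019833 = -10.002645
  θ̈ = (θ̇'−θ̇)/dt = (-2.061806450−-2.424499572)/0.019833 = 18.287356
  sinθ=-0.185128, cosθ=0.982714
  F = (M+m)·ẍ + m·l·cosθ·θ̈ − m·l·sinθ·θ̇² = -10.686255 + 0.916605 − -0.055503 = -9.714147
step 3→4:
  ẍ = (ẋ'−ẋ)/dt = (-1.716586704−-1.564207028)/0.019833 = -7.683138
  θ̈ = (θ̇'−θ̇)/dt = (-1.826645052−-2.061806450)/0.019833 = 11.857076
  sinθ=-0.232149, cosθ=0.972680
  F = (M+m)·ẍ + m·l·cosθ·θ̈ − m·l·sinθ·θ̇² = -8.208227 + 0.588236 − -0.050335 = -7.569656
step 4→5:
  ẍ = (ẋ'−ẋ)/dt = (-1.859298528−-1.716586704)/0.019833 = -7.195675
  θ̈ = (θ̇'−θ̇)/dt = (-1.633867464−-1.826645052)/0.019833 = 9.720042
  sinθ=-0.271719, cosθ=0.962377
  F = (M+m)·ẍ + m·l·cosθ·θ̈ − m·l·sinθ·θ̇² = -7.687449 + 0.477109 − -0.046242 = -7.164099
step 5→6:
  ẍ = (ẋ'−ẋ)/dt = (-1.769642986−-1.859298528)/0.019833 = 4.520523
  θ̈ = (θ̇'−θ̇)/dt = (-1.964662802−-1.633867464)/0.019833 = -16.679037
  sinθ=-0.306398, cosθ=0.951904
  F = (M+m)·ẍ + m·l·cosθ·θ̈ − m·l·sinθ·θ̇² = 4.829470 + -0.809782 − -0.041718 = 4.061406
step 6→7:
  ẍ = (ẋ'−ẋ)/dt = (-1.530496925−-1.769642986)/0.019833 = 12.057987
  θ̈ = (θ̇'−θ̇)/dt = (-2.628123450−-1.964662802)/0.019833 = -33.452360
  sinθ=-0.337078, cosθ=0.941477
  F = (M+m)·ẍ + m·l·cosθ·θ̈ − m·l·sinθ·θ̇² = 12.882066 + -1.606351 − -0.066361 = 11.342076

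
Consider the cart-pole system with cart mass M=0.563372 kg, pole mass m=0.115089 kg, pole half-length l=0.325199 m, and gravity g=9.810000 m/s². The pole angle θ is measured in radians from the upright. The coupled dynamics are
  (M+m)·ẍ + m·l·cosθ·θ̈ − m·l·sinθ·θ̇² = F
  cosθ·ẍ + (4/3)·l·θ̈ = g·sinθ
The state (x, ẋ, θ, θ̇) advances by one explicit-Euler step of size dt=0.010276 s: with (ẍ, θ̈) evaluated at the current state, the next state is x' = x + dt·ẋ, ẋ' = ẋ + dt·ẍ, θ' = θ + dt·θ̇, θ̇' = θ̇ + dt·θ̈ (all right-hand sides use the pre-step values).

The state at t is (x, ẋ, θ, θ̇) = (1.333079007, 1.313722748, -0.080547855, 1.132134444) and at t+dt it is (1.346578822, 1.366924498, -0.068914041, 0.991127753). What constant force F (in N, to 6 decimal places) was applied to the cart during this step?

ẍ = (ẋ'−ẋ)/dt = (1.366924498−1.313722748)/0.010276 = 5.177282
θ̈ = (θ̇'−θ̇)/dt = (0.991127753−1.132134444)/0.010276 = -13.721943
sinθ=-0.080461, cosθ=0.996758
F = (M+m)·ẍ + m·l·cosθ·θ̈ − m·l·sinθ·θ̇² = 3.512584 + -0.511904 − -0.003860 = 3.004540

F = 3.004540 N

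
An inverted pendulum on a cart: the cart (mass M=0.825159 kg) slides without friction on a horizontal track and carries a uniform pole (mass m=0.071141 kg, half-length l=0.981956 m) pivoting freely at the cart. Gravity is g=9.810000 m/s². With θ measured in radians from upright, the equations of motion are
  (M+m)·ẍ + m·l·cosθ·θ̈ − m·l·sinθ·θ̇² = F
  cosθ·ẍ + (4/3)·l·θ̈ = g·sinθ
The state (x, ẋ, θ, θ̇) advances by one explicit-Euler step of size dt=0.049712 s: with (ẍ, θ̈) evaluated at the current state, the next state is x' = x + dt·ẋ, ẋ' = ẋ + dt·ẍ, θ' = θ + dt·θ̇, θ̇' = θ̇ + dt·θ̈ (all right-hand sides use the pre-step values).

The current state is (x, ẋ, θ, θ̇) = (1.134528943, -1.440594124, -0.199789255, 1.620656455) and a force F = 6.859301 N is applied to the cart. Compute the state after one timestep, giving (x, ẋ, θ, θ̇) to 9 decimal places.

sinθ=-0.198462782, cosθ=0.980108425
temp = (F + m·l·θ̇²·sinθ)/(M+m) = (6.859301 + -0.036414386)/0.896300 = 7.612280055
θ̈ = (g·sinθ − cosθ·temp)/(l·(4/3 − m·cos²θ/(M+m))) = -7.621308197
ẍ = temp − m·l·θ̈·cosθ/(M+m) = 8.194466707
Euler: x'=1.134528943+0.049712·-1.440594124=1.062914128, ẋ'=-1.440594124+0.049712·8.194466707=-1.033230795
       θ'=-0.199789255+0.049712·1.620656455=-0.119223181, θ̇'=1.620656455+0.049712·-7.621308197=1.241785982

(1.062914128, -1.033230795, -0.119223181, 1.241785982)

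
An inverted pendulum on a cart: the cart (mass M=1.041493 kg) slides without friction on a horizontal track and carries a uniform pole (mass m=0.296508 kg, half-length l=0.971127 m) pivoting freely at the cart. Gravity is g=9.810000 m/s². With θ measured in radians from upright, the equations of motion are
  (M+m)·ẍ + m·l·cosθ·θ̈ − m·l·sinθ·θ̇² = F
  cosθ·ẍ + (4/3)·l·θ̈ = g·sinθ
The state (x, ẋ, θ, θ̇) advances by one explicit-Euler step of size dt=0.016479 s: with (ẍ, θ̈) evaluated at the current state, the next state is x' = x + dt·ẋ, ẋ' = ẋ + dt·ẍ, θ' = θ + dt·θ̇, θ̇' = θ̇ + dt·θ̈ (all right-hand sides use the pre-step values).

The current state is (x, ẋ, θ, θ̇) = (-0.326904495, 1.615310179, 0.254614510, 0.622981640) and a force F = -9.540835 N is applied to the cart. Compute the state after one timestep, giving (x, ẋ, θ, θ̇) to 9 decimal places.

sinθ=0.251872365, cosθ=0.967760462
temp = (F + m·l·θ̇²·sinθ)/(M+m) = (-9.540835 + 0.028147735)/1.338001 = -7.109626424
θ̈ = (g·sinθ − cosθ·temp)/(l·(4/3 − m·cos²θ/(M+m))) = 8.553405786
ẍ = temp − m·l·θ̈·cosθ/(M+m) = -8.891032615
Euler: x'=-0.326904495+0.016479·1.615310179=-0.300285799, ẋ'=1.615310179+0.016479·-8.891032615=1.468794853
       θ'=0.254614510+0.016479·0.622981640=0.264880624, θ̇'=0.622981640+0.016479·8.553405786=0.763933214

(-0.300285799, 1.468794853, 0.264880624, 0.763933214)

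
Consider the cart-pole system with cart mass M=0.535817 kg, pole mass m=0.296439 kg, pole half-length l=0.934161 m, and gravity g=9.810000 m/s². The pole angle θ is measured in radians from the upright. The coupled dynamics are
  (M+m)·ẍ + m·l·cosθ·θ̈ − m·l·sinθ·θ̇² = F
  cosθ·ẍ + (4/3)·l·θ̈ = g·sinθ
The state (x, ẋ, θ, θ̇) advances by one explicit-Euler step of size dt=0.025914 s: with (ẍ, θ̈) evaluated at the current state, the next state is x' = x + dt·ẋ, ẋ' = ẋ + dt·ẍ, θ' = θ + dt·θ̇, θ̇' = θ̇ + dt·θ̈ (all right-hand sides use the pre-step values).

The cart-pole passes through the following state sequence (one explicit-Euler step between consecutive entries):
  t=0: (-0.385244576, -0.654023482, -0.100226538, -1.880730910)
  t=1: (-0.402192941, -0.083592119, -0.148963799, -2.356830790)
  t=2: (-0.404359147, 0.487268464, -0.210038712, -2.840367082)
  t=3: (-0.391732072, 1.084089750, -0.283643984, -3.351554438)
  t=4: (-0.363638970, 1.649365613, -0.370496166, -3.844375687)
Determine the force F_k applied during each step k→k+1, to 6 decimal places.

F_0 = 13.355868 N
F_1 = 13.452159 N
F_2 = 14.290778 N
F_3 = 13.969029 N

step 0→1:
  ẍ = (ẋ'−ẋ)/dt = (-0.083592119−-0.654023482)/0.025914 = 22.012478
  θ̈ = (θ̇'−θ̇)/dt = (-2.356830790−-1.880730910)/0.025914 = -18.372304
  sinθ=-0.100059, cosθ=0.994982
  F = (M+m)·ẍ + m·l·cosθ·θ̈ − m·l·sinθ·θ̇² = 18.320017 + -5.062158 − -0.098009 = 13.355868
step 1→2:
  ẍ = (ẋ'−ẋ)/dt = (0.487268464−-0.083592119)/0.025914 = 22.029042
  θ̈ = (θ̇'−θ̇)/dt = (-2.840367082−-2.356830790)/0.025914 = -18.659269
  sinθ=-0.148413, cosθ=0.988925
  F = (M+m)·ẍ + m·l·cosθ·θ̈ − m·l·sinθ·θ̇² = 18.333802 + -5.109933 − -0.228290 = 13.452159
step 2→3:
  ẍ = (ẋ'−ẋ)/dt = (1.084089750−0.487268464)/0.025914 = 23.030844
  θ̈ = (θ̇'−θ̇)/dt = (-3.351554438−-2.840367082)/0.025914 = -19.726301
  sinθ=-0.208498, cosθ=0.978023
  F = (M+m)·ẍ + m·l·cosθ·θ̈ − m·l·sinθ·θ̇² = 19.167558 + -5.342588 − -0.465808 = 14.290778
step 3→4:
  ẍ = (ẋ'−ẋ)/dt = (1.649365613−1.084089750)/0.025914 = 21.813532
  θ̈ = (θ̇'−θ̇)/dt = (-3.844375687−-3.351554438)/0.025914 = -19.017568
  sinθ=-0.279856, cosθ=0.960042
  F = (M+m)·ẍ + m·l·cosθ·θ̈ − m·l·sinθ·θ̇² = 18.154443 + -5.055944 − -0.870531 = 13.969029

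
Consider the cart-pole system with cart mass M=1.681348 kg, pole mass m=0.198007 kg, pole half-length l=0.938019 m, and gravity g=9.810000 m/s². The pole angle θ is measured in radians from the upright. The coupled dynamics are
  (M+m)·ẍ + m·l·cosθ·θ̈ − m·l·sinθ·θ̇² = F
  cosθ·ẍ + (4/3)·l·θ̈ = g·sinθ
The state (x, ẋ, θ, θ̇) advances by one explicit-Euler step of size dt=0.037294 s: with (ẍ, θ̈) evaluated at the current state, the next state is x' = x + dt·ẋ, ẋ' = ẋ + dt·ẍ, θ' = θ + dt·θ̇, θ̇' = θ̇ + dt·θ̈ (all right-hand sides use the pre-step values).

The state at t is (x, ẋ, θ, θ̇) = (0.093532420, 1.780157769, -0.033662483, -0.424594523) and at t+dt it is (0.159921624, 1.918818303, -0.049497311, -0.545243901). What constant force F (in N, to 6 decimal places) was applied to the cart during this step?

F = 6.388115 N

ẍ = (ẋ'−ẋ)/dt = (1.918818303−1.780157769)/0.037294 = 3.718039
θ̈ = (θ̇'−θ̇)/dt = (-0.545243901−-0.424594523)/0.037294 = -3.235088
sinθ=-0.033656, cosθ=0.999433
F = (M+m)·ẍ + m·l·cosθ·θ̈ − m·l·sinθ·θ̇² = 6.987515 + -0.600527 − -0.001127 = 6.388115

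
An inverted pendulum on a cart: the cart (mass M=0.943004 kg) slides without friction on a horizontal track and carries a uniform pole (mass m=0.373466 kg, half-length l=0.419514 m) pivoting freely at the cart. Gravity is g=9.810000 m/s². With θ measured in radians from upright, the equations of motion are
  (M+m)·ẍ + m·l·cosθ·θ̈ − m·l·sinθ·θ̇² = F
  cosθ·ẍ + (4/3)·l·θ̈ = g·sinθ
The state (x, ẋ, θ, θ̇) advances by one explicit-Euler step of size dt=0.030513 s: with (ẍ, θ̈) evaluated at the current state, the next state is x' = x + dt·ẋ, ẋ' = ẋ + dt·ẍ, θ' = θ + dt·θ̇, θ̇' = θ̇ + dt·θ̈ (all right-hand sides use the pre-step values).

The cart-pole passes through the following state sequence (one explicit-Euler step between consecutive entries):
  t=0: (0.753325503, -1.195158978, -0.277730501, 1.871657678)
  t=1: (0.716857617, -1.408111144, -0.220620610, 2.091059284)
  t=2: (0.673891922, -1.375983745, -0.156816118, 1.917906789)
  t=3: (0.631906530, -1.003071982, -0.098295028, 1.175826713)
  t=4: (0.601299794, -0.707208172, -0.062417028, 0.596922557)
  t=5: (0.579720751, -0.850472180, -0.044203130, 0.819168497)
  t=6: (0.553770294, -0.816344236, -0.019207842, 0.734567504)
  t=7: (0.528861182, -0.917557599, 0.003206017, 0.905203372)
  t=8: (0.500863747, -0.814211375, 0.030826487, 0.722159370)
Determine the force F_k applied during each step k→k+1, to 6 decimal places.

F_0 = -7.953863 N
F_1 = 0.668507 N
F_2 = 12.415536 N
F_3 = 9.828038 N
F_4 = -5.038643 N
F_5 = 1.043107 N
F_6 = -3.489185 N
F_7 = 3.518550 N

step 0→1:
  ẍ = (ẋ'−ẋ)/dt = (-1.408111144−-1.195158978)/0.030513 = -6.979064
  θ̈ = (θ̇'−θ̇)/dt = (2.091059284−1.871657678)/0.030513 = 7.190431
  sinθ=-0.274174, cosθ=0.961680
  F = (M+m)·ẍ + m·l·cosθ·θ̈ − m·l·sinθ·θ̇² = -9.187728 + 1.083386 − -0.150479 = -7.953863
step 1→2:
  ẍ = (ẋ'−ẋ)/dt = (-1.375983745−-1.408111144)/0.030513 = 1.052909
  θ̈ = (θ̇'−θ̇)/dt = (1.917906789−2.091059284)/0.030513 = -5.674712
  sinθ=-0.218835, cosθ=0.975762
  F = (M+m)·ẍ + m·l·cosθ·θ̈ − m·l·sinθ·θ̇² = 1.386123 + -0.867531 − -0.149916 = 0.668507
step 2→3:
  ẍ = (ẋ'−ẋ)/dt = (-1.003071982−-1.375983745)/0.030513 = 12.221406
  θ̈ = (θ̇'−θ̇)/dt = (1.175826713−1.917906789)/0.030513 = -24.320128
  sinθ=-0.156174, cosθ=0.987730
  F = (M+m)·ẍ + m·l·cosθ·θ̈ − m·l·sinθ·θ̇² = 16.089114 + -3.763582 − -0.090004 = 12.415536
step 3→4:
  ẍ = (ẋ'−ẋ)/dt = (-0.707208172−-1.003071982)/0.030513 = 9.696320
  θ̈ = (θ̇'−θ̇)/dt = (0.596922557−1.175826713)/0.030513 = -18.972378
  sinθ=-0.098137, cosθ=0.995173
  F = (M+m)·ẍ + m·l·cosθ·θ̈ − m·l·sinθ·θ̇² = 12.764914 + -2.958134 − -0.021258 = 9.828038
step 4→5:
  ẍ = (ẋ'−ẋ)/dt = (-0.850472180−-0.707208172)/0.030513 = -4.695179
  θ̈ = (θ̇'−θ̇)/dt = (0.819168497−0.596922557)/0.030513 = 7.283648
  sinθ=-0.062377, cosθ=0.998053
  F = (M+m)·ẍ + m·l·cosθ·θ̈ − m·l·sinθ·θ̇² = -6.181063 + 1.138938 − -0.003482 = -5.038643
step 5→6:
  ẍ = (ẋ'−ẋ)/dt = (-0.816344236−-0.850472180)/0.030513 = 1.118472
  θ̈ = (θ̇'−θ̇)/dt = (0.734567504−0.819168497)/0.030513 = -2.772621
  sinθ=-0.044189, cosθ=0.999023
  F = (M+m)·ẍ + m·l·cosθ·θ̈ − m·l·sinθ·θ̇² = 1.472435 + -0.433974 − -0.004646 = 1.043107
step 6→7:
  ẍ = (ẋ'−ẋ)/dt = (-0.917557599−-0.816344236)/0.030513 = -3.317057
  θ̈ = (θ̇'−θ̇)/dt = (0.905203372−0.734567504)/0.030513 = 5.592235
  sinθ=-0.019207, cosθ=0.999816
  F = (M+m)·ẍ + m·l·cosθ·θ̈ − m·l·sinθ·θ̇² = -4.366806 + 0.875997 − -0.001624 = -3.489185
step 7→8:
  ẍ = (ẋ'−ẋ)/dt = (-0.814211375−-0.917557599)/0.030513 = 3.386957
  θ̈ = (θ̇'−θ̇)/dt = (0.722159370−0.905203372)/0.030513 = -5.998886
  sinθ=0.003206, cosθ=0.999995
  F = (M+m)·ẍ + m·l·cosθ·θ̈ − m·l·sinθ·θ̇² = 4.458827 + -0.939866 − 0.000412 = 3.518550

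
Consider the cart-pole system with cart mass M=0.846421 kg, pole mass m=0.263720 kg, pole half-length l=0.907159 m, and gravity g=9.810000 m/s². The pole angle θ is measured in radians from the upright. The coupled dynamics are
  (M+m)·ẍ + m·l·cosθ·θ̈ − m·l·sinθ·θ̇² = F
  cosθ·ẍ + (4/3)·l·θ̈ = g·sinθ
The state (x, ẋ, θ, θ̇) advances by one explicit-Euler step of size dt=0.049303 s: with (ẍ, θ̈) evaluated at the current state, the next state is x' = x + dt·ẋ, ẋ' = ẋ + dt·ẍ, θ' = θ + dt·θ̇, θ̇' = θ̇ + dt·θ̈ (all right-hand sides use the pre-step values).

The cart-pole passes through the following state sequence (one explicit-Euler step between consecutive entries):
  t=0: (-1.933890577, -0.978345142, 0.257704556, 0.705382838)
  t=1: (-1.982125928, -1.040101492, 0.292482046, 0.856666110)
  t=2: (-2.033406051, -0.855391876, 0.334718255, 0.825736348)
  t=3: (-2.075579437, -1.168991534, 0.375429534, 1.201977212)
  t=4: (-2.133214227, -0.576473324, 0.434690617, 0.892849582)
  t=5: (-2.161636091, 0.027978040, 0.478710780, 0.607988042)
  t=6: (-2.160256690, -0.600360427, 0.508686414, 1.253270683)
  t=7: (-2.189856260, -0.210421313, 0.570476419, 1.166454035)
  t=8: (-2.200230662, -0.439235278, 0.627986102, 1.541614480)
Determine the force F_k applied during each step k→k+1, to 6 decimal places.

step 0→1:
  ẍ = (ẋ'−ẋ)/dt = (-1.040101492−-0.978345142)/0.049303 = -1.252588
  θ̈ = (θ̇'−θ̇)/dt = (0.856666110−0.705382838)/0.049303 = 3.068439
  sinθ=0.254862, cosθ=0.966978
  F = (M+m)·ẍ + m·l·cosθ·θ̈ − m·l·sinθ·θ̇² = -1.390549 + 0.709840 − 0.030338 = -0.711047
step 1→2:
  ẍ = (ẋ'−ẋ)/dt = (-0.855391876−-1.040101492)/0.049303 = 3.746417
  θ̈ = (θ̇'−θ̇)/dt = (0.825736348−0.856666110)/0.049303 = -0.627340
  sinθ=0.288330, cosθ=0.957531
  F = (M+m)·ẍ + m·l·cosθ·θ̈ − m·l·sinθ·θ̇² = 4.159052 + -0.143709 − 0.050622 = 3.964721
step 2→3:
  ẍ = (ẋ'−ẋ)/dt = (-1.168991534−-0.855391876)/0.049303 = -6.360661
  θ̈ = (θ̇'−θ̇)/dt = (1.201977212−0.825736348)/0.049303 = 7.631196
  sinθ=0.328503, cosθ=0.944503
  F = (M+m)·ẍ + m·l·cosθ·θ̈ − m·l·sinθ·θ̇² = -7.061230 + 1.724338 − 0.053586 = -5.390478
step 3→4:
  ẍ = (ẋ'−ẋ)/dt = (-0.576473324−-1.168991534)/0.049303 = 12.017894
  θ̈ = (θ̇'−θ̇)/dt = (0.892849582−1.201977212)/0.049303 = -6.269956
  sinθ=0.366672, cosθ=0.930350
  F = (M+m)·ẍ + m·l·cosθ·θ̈ − m·l·sinθ·θ̇² = 13.341556 + -1.395524 − 0.126735 = 11.819297
step 4→5:
  ẍ = (ẋ'−ẋ)/dt = (0.027978040−-0.576473324)/0.049303 = 12.259931
  θ̈ = (θ̇'−θ̇)/dt = (0.607988042−0.892849582)/0.049303 = -5.777773
  sinθ=0.421130, cosθ=0.907000
  F = (M+m)·ẍ + m·l·cosθ·θ̈ − m·l·sinθ·θ̇² = 13.610252 + -1.253702 − 0.080315 = 12.276234
step 5→6:
  ẍ = (ẋ'−ẋ)/dt = (-0.600360427−0.027978040)/0.049303 = -12.744427
  θ̈ = (θ̇'−θ̇)/dt = (1.253270683−0.607988042)/0.049303 = 13.088101
  sinθ=0.460635, cosθ=0.887590
  F = (M+m)·ẍ + m·l·cosθ·θ̈ − m·l·sinθ·θ̇² = -14.148111 + 2.779171 − 0.040736 = -11.409675
step 6→7:
  ẍ = (ẋ'−ẋ)/dt = (-0.210421313−-0.600360427)/0.049303 = 7.909034
  θ̈ = (θ̇'−θ̇)/dt = (1.166454035−1.253270683)/0.049303 = -1.760880
  sinθ=0.487030, cosθ=0.873385
  F = (M+m)·ẍ + m·l·cosθ·θ̈ − m·l·sinθ·θ̇² = 8.780143 + -0.367927 − 0.183009 = 8.229207
step 7→8:
  ẍ = (ẋ'−ẋ)/dt = (-0.439235278−-0.210421313)/0.049303 = -4.640974
  θ̈ = (θ̇'−θ̇)/dt = (1.541614480−1.166454035)/0.049303 = 7.609282
  sinθ=0.540033, cosθ=0.841644
  F = (M+m)·ẍ + m·l·cosθ·θ̈ − m·l·sinθ·θ̇² = -5.152136 + 1.532140 − 0.175785 = -3.795781

F_0 = -0.711047 N
F_1 = 3.964721 N
F_2 = -5.390478 N
F_3 = 11.819297 N
F_4 = 12.276234 N
F_5 = -11.409675 N
F_6 = 8.229207 N
F_7 = -3.795781 N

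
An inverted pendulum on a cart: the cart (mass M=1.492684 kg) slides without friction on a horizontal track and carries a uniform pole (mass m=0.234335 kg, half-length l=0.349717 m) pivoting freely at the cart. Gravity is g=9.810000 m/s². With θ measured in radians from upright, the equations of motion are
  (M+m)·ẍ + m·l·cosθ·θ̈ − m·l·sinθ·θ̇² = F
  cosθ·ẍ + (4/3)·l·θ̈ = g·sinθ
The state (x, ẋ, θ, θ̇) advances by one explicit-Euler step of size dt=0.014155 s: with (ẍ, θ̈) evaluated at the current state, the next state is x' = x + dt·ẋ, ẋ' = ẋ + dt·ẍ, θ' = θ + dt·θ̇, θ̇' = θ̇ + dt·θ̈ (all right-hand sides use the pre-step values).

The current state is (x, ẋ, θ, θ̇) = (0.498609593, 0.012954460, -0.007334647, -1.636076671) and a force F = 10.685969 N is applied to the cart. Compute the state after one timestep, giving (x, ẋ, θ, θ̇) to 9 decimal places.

sinθ=-0.007334581, cosθ=0.999973102
temp = (F + m·l·θ̇²·sinθ)/(M+m) = (10.685969 + -0.001608928)/1.727019 = 6.186590925
θ̈ = (g·sinθ − cosθ·temp)/(l·(4/3 − m·cos²θ/(M+m))) = -14.942178778
ẍ = temp − m·l·θ̈·cosθ/(M+m) = 6.895611820
Euler: x'=0.498609593+0.014155·0.012954460=0.498792963, ẋ'=0.012954460+0.014155·6.895611820=0.110561845
       θ'=-0.007334647+0.014155·-1.636076671=-0.030493312, θ̇'=-1.636076671+0.014155·-14.942178778=-1.847583212

(0.498792963, 0.110561845, -0.030493312, -1.847583212)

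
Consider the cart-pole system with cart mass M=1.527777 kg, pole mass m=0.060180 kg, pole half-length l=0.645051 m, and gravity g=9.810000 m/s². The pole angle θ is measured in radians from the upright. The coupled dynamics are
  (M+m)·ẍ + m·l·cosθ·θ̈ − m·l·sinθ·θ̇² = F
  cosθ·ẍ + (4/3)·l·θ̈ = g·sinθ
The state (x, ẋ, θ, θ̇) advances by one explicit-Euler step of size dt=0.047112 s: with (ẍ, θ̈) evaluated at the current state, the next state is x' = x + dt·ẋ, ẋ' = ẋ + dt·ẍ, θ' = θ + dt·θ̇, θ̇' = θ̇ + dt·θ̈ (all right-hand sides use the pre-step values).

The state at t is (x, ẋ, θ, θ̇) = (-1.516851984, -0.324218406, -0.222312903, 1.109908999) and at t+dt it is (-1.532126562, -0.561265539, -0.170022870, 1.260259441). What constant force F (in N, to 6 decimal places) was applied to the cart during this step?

F = -7.858530 N

ẍ = (ẋ'−ẋ)/dt = (-0.561265539−-0.324218406)/0.047112 = -5.031566
θ̈ = (θ̇'−θ̇)/dt = (1.260259441−1.109908999)/0.047112 = 3.191341
sinθ=-0.220486, cosθ=0.975390
F = (M+m)·ẍ + m·l·cosθ·θ̈ − m·l·sinθ·θ̇² = -7.989910 + 0.120836 − -0.010544 = -7.858530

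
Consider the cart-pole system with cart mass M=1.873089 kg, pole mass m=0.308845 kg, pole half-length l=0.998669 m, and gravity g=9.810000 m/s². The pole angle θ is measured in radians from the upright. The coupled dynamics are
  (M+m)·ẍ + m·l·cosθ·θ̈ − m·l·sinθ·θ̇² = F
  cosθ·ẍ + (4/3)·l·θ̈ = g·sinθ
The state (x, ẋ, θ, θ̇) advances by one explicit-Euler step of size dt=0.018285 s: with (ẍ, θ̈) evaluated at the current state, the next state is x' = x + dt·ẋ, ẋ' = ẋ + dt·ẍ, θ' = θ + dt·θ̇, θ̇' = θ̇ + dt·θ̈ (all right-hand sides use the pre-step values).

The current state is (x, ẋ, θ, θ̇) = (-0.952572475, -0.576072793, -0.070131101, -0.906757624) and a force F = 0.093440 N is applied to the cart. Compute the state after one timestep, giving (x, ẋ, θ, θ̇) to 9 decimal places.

sinθ=-0.070073627, cosθ=0.997541822
temp = (F + m·l·θ̇²·sinθ)/(M+m) = (0.093440 + -0.017770480)/2.181934 = 0.034680022
θ̈ = (g·sinθ − cosθ·temp)/(l·(4/3 − m·cos²θ/(M+m))) = -0.606281169
ẍ = temp − m·l·θ̈·cosθ/(M+m) = 0.120172071
Euler: x'=-0.952572475+0.018285·-0.576072793=-0.963105966, ẋ'=-0.576072793+0.018285·0.120172071=-0.573875447
       θ'=-0.070131101+0.018285·-0.906757624=-0.086711164, θ̇'=-0.906757624+0.018285·-0.606281169=-0.917843475

(-0.963105966, -0.573875447, -0.086711164, -0.917843475)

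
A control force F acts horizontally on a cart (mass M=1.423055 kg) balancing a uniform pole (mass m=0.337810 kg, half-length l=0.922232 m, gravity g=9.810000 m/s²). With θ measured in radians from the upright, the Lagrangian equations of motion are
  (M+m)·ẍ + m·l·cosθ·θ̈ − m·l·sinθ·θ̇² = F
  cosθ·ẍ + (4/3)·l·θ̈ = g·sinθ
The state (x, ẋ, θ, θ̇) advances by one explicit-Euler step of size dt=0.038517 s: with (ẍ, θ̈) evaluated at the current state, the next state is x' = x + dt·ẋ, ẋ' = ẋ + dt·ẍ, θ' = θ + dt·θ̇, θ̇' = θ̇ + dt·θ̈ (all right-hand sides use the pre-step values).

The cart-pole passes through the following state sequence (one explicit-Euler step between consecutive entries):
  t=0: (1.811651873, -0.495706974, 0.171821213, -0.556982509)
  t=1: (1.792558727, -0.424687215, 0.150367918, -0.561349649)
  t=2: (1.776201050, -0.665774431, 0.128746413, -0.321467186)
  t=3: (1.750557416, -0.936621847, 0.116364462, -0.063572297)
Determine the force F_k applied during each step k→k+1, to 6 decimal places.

F_0 = 3.195452 N
F_1 = -9.118025 N
F_2 = -10.317666 N

step 0→1:
  ẍ = (ẋ'−ẋ)/dt = (-0.424687215−-0.495706974)/0.038517 = 1.843855
  θ̈ = (θ̇'−θ̇)/dt = (-0.561349649−-0.556982509)/0.038517 = -0.113382
  sinθ=0.170977, cosθ=0.985275
  F = (M+m)·ẍ + m·l·cosθ·θ̈ − m·l·sinθ·θ̇² = 3.246780 + -0.034803 − 0.016525 = 3.195452
step 1→2:
  ẍ = (ẋ'−ẋ)/dt = (-0.665774431−-0.424687215)/0.038517 = -6.259242
  θ̈ = (θ̇'−θ̇)/dt = (-0.321467186−-0.561349649)/0.038517 = 6.227963
  sinθ=0.149802, cosθ=0.988716
  F = (M+m)·ẍ + m·l·cosθ·θ̈ − m·l·sinθ·θ̇² = -11.021680 + 1.918361 − 0.014706 = -9.118025
step 2→3:
  ẍ = (ẋ'−ẋ)/dt = (-0.936621847−-0.665774431)/0.038517 = -7.031893
  θ̈ = (θ̇'−θ̇)/dt = (-0.063572297−-0.321467186)/0.038517 = 6.695612
  sinθ=0.128391, cosθ=0.991724
  F = (M+m)·ẍ + m·l·cosθ·θ̈ − m·l·sinθ·θ̇² = -12.382214 + 2.068681 − 0.004134 = -10.317666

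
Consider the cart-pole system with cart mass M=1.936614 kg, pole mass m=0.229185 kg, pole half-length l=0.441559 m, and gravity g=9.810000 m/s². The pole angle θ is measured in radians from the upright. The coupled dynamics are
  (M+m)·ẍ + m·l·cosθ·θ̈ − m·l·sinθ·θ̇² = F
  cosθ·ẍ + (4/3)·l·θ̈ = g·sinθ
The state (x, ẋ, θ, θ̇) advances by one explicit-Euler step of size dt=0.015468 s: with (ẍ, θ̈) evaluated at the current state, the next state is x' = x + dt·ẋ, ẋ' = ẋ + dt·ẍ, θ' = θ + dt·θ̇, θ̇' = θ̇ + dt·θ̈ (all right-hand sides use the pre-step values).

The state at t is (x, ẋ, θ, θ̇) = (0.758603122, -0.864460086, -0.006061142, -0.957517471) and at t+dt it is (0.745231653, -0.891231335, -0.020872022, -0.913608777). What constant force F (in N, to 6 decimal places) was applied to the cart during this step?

F = -3.460630 N

ẍ = (ẋ'−ẋ)/dt = (-0.891231335−-0.864460086)/0.015468 = -1.730751
θ̈ = (θ̇'−θ̇)/dt = (-0.913608777−-0.957517471)/0.015468 = 2.838679
sinθ=-0.006061, cosθ=0.999982
F = (M+m)·ẍ + m·l·cosθ·θ̈ − m·l·sinθ·θ̇² = -3.748458 + 0.287265 − -0.000562 = -3.460630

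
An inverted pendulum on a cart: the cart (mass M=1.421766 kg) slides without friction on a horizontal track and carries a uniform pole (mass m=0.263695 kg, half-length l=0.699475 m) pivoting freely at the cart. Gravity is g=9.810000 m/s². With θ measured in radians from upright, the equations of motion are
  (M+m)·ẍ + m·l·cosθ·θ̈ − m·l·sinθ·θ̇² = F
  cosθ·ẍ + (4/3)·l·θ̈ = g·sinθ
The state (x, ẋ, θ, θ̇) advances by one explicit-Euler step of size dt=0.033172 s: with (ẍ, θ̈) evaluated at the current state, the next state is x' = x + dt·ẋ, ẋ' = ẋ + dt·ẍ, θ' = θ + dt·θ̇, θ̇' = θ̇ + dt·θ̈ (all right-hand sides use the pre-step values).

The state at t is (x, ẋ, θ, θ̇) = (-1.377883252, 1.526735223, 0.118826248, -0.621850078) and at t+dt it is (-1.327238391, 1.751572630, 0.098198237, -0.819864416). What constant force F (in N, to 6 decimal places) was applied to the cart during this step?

ẍ = (ẋ'−ẋ)/dt = (1.751572630−1.526735223)/0.033172 = 6.777927
θ̈ = (θ̇'−θ̇)/dt = (-0.819864416−-0.621850078)/0.033172 = -5.969322
sinθ=0.118547, cosθ=0.992948
F = (M+m)·ẍ + m·l·cosθ·θ̈ − m·l·sinθ·θ̇² = 11.423932 + -1.093266 − 0.008455 = 10.322211

F = 10.322211 N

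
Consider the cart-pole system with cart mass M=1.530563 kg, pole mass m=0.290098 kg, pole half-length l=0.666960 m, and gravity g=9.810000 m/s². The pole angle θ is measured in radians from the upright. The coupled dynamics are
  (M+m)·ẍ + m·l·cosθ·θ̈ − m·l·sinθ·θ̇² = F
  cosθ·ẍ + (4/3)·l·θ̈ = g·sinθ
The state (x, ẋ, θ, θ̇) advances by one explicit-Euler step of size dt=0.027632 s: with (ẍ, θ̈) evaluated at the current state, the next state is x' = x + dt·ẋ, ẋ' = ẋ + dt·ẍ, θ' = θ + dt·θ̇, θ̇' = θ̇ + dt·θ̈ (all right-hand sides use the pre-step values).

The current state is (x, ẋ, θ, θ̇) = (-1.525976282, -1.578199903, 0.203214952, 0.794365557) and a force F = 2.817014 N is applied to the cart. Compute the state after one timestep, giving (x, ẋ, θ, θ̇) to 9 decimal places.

(-1.569585102, -1.536720498, 0.225164861, 0.810199974)

sinθ=0.201819166, cosθ=0.979422802
temp = (F + m·l·θ̇²·sinθ)/(M+m) = (2.817014 + 0.024640399)/1.820661 = 1.560781716
θ̈ = (g·sinθ − cosθ·temp)/(l·(4/3 − m·cos²θ/(M+m))) = 0.573046364
ẍ = temp − m·l·θ̈·cosθ/(M+m) = 1.501136529
Euler: x'=-1.525976282+0.027632·-1.578199903=-1.569585102, ẋ'=-1.578199903+0.027632·1.501136529=-1.536720498
       θ'=0.203214952+0.027632·0.794365557=0.225164861, θ̇'=0.794365557+0.027632·0.573046364=0.810199974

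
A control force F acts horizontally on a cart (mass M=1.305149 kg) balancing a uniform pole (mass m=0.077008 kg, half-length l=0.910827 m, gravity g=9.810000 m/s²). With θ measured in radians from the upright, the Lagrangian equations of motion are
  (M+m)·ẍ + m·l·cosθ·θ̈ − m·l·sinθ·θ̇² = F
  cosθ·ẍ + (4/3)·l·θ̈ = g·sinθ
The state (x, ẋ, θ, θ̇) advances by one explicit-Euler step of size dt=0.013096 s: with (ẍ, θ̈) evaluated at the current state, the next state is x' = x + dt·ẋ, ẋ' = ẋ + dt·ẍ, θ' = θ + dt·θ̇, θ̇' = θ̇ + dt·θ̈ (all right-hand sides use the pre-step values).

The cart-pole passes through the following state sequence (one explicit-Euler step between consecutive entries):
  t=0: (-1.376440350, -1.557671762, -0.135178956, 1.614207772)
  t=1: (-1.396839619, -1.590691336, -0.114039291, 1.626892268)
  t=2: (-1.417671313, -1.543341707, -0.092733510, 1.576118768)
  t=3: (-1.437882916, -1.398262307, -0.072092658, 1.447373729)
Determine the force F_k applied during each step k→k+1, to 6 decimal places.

F_0 = -3.392951 N
F_1 = 4.748252 N
F_2 = 14.641288 N

step 0→1:
  ẍ = (ẋ'−ẋ)/dt = (-1.590691336−-1.557671762)/0.013096 = -2.521348
  θ̈ = (θ̇'−θ̇)/dt = (1.626892268−1.614207772)/0.013096 = 0.968578
  sinθ=-0.134768, cosθ=0.990877
  F = (M+m)·ẍ + m·l·cosθ·θ̈ − m·l·sinθ·θ̇² = -3.484899 + 0.067317 − -0.024631 = -3.392951
step 1→2:
  ẍ = (ẋ'−ẋ)/dt = (-1.543341707−-1.590691336)/0.013096 = 3.615580
  θ̈ = (θ̇'−θ̇)/dt = (1.576118768−1.626892268)/0.013096 = -3.877024
  sinθ=-0.113792, cosθ=0.993505
  F = (M+m)·ẍ + m·l·cosθ·θ̈ − m·l·sinθ·θ̇² = 4.997299 + -0.270172 − -0.021125 = 4.748252
step 2→3:
  ẍ = (ẋ'−ẋ)/dt = (-1.398262307−-1.543341707)/0.013096 = 11.078146
  θ̈ = (θ̇'−θ̇)/dt = (1.447373729−1.576118768)/0.013096 = -9.830867
  sinθ=-0.092601, cosθ=0.995703
  F = (M+m)·ẍ + m·l·cosθ·θ̈ − m·l·sinθ·θ̇² = 15.311737 + -0.686584 − -0.016135 = 14.641288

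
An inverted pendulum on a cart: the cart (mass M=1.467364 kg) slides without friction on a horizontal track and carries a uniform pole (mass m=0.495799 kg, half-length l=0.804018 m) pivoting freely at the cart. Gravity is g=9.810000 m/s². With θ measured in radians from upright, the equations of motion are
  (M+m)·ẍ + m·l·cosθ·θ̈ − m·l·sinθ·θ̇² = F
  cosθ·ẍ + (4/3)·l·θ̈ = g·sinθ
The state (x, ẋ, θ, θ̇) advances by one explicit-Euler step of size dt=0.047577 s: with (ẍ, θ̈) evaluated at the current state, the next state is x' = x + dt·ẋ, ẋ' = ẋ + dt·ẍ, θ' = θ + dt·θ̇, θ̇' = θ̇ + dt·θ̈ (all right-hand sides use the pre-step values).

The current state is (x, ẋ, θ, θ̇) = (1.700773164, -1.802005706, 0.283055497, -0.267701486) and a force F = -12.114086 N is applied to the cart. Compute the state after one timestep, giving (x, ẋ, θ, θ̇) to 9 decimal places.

sinθ=0.279290856, cosθ=0.960206550
temp = (F + m·l·θ̇²·sinθ)/(M+m) = (-12.114086 + 0.007978655)/1.963163 = -6.166633817
θ̈ = (g·sinθ − cosθ·temp)/(l·(4/3 − m·cos²θ/(M+m))) = 9.788667694
ẍ = temp − m·l·θ̈·cosθ/(M+m) = -8.075182785
Euler: x'=1.700773164+0.047577·-1.802005706=1.615039139, ẋ'=-1.802005706+0.047577·-8.075182785=-2.186198677
       θ'=0.283055497+0.047577·-0.267701486=0.270319063, θ̇'=-0.267701486+0.047577·9.788667694=0.198013957

(1.615039139, -2.186198677, 0.270319063, 0.198013957)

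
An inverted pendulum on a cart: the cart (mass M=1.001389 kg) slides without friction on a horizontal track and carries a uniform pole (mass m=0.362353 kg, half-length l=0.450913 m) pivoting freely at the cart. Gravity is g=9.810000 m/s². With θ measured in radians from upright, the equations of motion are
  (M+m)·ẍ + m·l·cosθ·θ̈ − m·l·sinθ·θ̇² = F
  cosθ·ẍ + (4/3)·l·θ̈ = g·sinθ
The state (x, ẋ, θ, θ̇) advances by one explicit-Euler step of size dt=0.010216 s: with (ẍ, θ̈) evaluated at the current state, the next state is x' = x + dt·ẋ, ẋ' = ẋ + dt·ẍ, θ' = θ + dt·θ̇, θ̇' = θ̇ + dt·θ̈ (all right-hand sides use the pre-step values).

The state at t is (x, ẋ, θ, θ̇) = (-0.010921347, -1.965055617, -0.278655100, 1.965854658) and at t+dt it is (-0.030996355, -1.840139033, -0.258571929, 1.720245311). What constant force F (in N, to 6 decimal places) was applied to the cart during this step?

F = 13.072267 N

ẍ = (ẋ'−ẋ)/dt = (-1.840139033−-1.965055617)/0.010216 = 12.227543
θ̈ = (θ̇'−θ̇)/dt = (1.720245311−1.965854658)/0.010216 = -24.041635
sinθ=-0.275063, cosθ=0.961426
F = (M+m)·ẍ + m·l·cosθ·θ̈ − m·l·sinθ·θ̇² = 16.675215 + -3.776631 − -0.173684 = 13.072267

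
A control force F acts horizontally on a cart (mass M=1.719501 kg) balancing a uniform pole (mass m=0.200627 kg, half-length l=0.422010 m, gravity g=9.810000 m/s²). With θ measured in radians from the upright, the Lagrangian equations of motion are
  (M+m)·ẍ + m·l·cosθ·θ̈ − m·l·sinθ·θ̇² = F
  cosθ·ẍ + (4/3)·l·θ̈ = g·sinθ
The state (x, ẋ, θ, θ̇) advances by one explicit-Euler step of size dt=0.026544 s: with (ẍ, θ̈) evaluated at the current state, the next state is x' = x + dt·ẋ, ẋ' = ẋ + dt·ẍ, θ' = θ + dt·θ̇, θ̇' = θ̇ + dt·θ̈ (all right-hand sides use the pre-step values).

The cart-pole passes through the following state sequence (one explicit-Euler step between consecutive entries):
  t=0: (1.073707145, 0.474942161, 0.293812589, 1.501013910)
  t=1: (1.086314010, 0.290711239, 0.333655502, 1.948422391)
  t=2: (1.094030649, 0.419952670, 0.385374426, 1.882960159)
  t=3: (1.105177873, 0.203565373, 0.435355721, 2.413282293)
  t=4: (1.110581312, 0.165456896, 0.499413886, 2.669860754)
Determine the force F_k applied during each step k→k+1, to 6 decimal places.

step 0→1:
  ẍ = (ẋ'−ẋ)/dt = (0.290711239−0.474942161)/0.026544 = -6.940586
  θ̈ = (θ̇'−θ̇)/dt = (1.948422391−1.501013910)/0.026544 = 16.855353
  sinθ=0.289604, cosθ=0.957147
  F = (M+m)·ẍ + m·l·cosθ·θ̈ − m·l·sinθ·θ̇² = -13.326814 + 1.365930 − 0.055244 = -12.016128
step 1→2:
  ẍ = (ẋ'−ẋ)/dt = (0.419952670−0.290711239)/0.026544 = 4.868951
  θ̈ = (θ̇'−θ̇)/dt = (1.882960159−1.948422391)/0.026544 = -2.466178
  sinθ=0.327499, cosθ=0.944851
  F = (M+m)·ẍ + m·l·cosθ·θ̈ − m·l·sinθ·θ̇² = 9.349009 + -0.197288 − 0.105266 = 9.046455
step 2→3:
  ẍ = (ẋ'−ẋ)/dt = (0.203565373−0.419952670)/0.026544 = -8.152023
  θ̈ = (θ̇'−θ̇)/dt = (2.413282293−1.882960159)/0.026544 = 19.978983
  sinθ=0.375906, cosθ=0.926658
  F = (M+m)·ẍ + m·l·cosθ·θ̈ − m·l·sinθ·θ̇² = -15.652928 + 1.567490 − 0.112843 = -14.198280
step 3→4:
  ẍ = (ẋ'−ẋ)/dt = (0.165456896−0.203565373)/0.026544 = -1.435672
  θ̈ = (θ̇'−θ̇)/dt = (2.669860754−2.413282293)/0.026544 = 9.666157
  sinθ=0.421733, cosθ=0.906720
  F = (M+m)·ẍ + m·l·cosθ·θ̈ − m·l·sinθ·θ̇² = -2.756674 + 0.742060 − 0.207953 = -2.222567

F_0 = -12.016128 N
F_1 = 9.046455 N
F_2 = -14.198280 N
F_3 = -2.222567 N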